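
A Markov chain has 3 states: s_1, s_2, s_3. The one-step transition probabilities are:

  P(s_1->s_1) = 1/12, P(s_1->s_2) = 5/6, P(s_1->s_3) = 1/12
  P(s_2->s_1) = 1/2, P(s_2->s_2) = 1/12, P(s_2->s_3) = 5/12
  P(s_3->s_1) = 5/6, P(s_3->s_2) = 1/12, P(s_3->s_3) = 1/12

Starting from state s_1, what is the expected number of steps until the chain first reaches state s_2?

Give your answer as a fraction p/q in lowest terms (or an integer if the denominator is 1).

Answer: 48/37

Derivation:
Let h_i = expected steps to first reach s_2 from state i.
Boundary: h_s_2 = 0.
First-step equations for the other states:
  h_s_1 = 1 + 1/12*h_s_1 + 5/6*h_s_2 + 1/12*h_s_3
  h_s_3 = 1 + 5/6*h_s_1 + 1/12*h_s_2 + 1/12*h_s_3

Substituting h_s_2 = 0 and rearranging gives the linear system (I - Q) h = 1:
  [11/12, -1/12] . (h_s_1, h_s_3) = 1
  [-5/6, 11/12] . (h_s_1, h_s_3) = 1

Solving yields:
  h_s_1 = 48/37
  h_s_3 = 84/37

Starting state is s_1, so the expected hitting time is h_s_1 = 48/37.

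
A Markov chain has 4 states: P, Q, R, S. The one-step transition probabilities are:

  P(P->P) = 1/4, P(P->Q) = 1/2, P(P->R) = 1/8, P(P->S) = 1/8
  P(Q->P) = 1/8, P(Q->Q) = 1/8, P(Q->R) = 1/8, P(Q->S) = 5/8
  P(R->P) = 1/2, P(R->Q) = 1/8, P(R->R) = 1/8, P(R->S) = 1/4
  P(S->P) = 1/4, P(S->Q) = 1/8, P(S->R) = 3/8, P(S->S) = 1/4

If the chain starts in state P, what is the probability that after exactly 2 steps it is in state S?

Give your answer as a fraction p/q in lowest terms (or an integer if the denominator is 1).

Computing P^2 by repeated multiplication:
P^1 =
  P: [1/4, 1/2, 1/8, 1/8]
  Q: [1/8, 1/8, 1/8, 5/8]
  R: [1/2, 1/8, 1/8, 1/4]
  S: [1/4, 1/8, 3/8, 1/4]
P^2 =
  P: [7/32, 7/32, 5/32, 13/32]
  Q: [17/64, 11/64, 9/32, 9/32]
  R: [17/64, 5/16, 3/16, 15/64]
  S: [21/64, 7/32, 3/16, 17/64]

(P^2)[P -> S] = 13/32

Answer: 13/32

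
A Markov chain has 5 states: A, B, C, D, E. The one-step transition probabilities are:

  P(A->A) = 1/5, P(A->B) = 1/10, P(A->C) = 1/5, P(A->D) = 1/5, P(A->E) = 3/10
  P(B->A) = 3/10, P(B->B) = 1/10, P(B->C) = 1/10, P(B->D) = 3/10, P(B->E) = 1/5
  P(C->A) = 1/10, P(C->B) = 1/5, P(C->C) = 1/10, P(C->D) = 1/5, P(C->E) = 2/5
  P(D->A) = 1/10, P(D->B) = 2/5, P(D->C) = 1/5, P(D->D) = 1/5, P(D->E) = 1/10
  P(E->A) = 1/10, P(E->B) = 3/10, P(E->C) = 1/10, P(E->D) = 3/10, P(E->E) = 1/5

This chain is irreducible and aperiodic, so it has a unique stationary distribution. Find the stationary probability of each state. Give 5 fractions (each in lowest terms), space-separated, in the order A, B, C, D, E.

Answer: 338/2079 107/462 878/6237 139/567 2743/12474

Derivation:
The stationary distribution satisfies pi = pi * P, i.e.:
  pi_A = 1/5*pi_A + 3/10*pi_B + 1/10*pi_C + 1/10*pi_D + 1/10*pi_E
  pi_B = 1/10*pi_A + 1/10*pi_B + 1/5*pi_C + 2/5*pi_D + 3/10*pi_E
  pi_C = 1/5*pi_A + 1/10*pi_B + 1/10*pi_C + 1/5*pi_D + 1/10*pi_E
  pi_D = 1/5*pi_A + 3/10*pi_B + 1/5*pi_C + 1/5*pi_D + 3/10*pi_E
  pi_E = 3/10*pi_A + 1/5*pi_B + 2/5*pi_C + 1/10*pi_D + 1/5*pi_E
with normalization: pi_A + pi_B + pi_C + pi_D + pi_E = 1.

Using the first 4 balance equations plus normalization, the linear system A*pi = b is:
  [-4/5, 3/10, 1/10, 1/10, 1/10] . pi = 0
  [1/10, -9/10, 1/5, 2/5, 3/10] . pi = 0
  [1/5, 1/10, -9/10, 1/5, 1/10] . pi = 0
  [1/5, 3/10, 1/5, -4/5, 3/10] . pi = 0
  [1, 1, 1, 1, 1] . pi = 1

Solving yields:
  pi_A = 338/2079
  pi_B = 107/462
  pi_C = 878/6237
  pi_D = 139/567
  pi_E = 2743/12474

Verification (pi * P):
  338/2079*1/5 + 107/462*3/10 + 878/6237*1/10 + 139/567*1/10 + 2743/12474*1/10 = 338/2079 = pi_A  (ok)
  338/2079*1/10 + 107/462*1/10 + 878/6237*1/5 + 139/567*2/5 + 2743/12474*3/10 = 107/462 = pi_B  (ok)
  338/2079*1/5 + 107/462*1/10 + 878/6237*1/10 + 139/567*1/5 + 2743/12474*1/10 = 878/6237 = pi_C  (ok)
  338/2079*1/5 + 107/462*3/10 + 878/6237*1/5 + 139/567*1/5 + 2743/12474*3/10 = 139/567 = pi_D  (ok)
  338/2079*3/10 + 107/462*1/5 + 878/6237*2/5 + 139/567*1/10 + 2743/12474*1/5 = 2743/12474 = pi_E  (ok)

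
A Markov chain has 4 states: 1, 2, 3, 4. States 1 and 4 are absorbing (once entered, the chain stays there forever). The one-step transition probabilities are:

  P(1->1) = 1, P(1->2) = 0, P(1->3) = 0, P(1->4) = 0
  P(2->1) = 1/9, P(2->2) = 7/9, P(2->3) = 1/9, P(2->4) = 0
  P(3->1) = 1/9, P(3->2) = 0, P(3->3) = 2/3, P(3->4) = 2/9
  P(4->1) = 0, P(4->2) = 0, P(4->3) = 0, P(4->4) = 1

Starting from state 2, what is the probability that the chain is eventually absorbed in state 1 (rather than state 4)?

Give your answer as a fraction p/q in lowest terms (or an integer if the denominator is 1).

Answer: 2/3

Derivation:
Let a_i = P(absorbed in 1 | start in state i).
Boundary conditions: a_1 = 1, a_4 = 0.
For each transient state i, a_i = sum_j P(i->j) * a_j:
  a_2 = 1/9*a_1 + 7/9*a_2 + 1/9*a_3 + 0*a_4
  a_3 = 1/9*a_1 + 0*a_2 + 2/3*a_3 + 2/9*a_4

Substituting a_1 = 1 and a_4 = 0, rearrange to (I - Q) a = r where r[i] = P(i -> 1):
  [2/9, -1/9] . (a_2, a_3) = 1/9
  [0, 1/3] . (a_2, a_3) = 1/9

Solving yields:
  a_2 = 2/3
  a_3 = 1/3

Starting state is 2, so the absorption probability is a_2 = 2/3.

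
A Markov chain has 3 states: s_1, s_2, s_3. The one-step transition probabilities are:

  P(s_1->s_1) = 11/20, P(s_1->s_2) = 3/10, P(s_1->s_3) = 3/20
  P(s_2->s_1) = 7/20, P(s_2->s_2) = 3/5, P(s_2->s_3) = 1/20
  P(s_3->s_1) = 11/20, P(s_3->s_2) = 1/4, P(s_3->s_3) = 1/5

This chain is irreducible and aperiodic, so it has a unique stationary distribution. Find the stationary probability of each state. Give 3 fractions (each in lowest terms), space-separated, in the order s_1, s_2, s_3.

Answer: 41/88 37/88 5/44

Derivation:
The stationary distribution satisfies pi = pi * P, i.e.:
  pi_s_1 = 11/20*pi_s_1 + 7/20*pi_s_2 + 11/20*pi_s_3
  pi_s_2 = 3/10*pi_s_1 + 3/5*pi_s_2 + 1/4*pi_s_3
  pi_s_3 = 3/20*pi_s_1 + 1/20*pi_s_2 + 1/5*pi_s_3
with normalization: pi_s_1 + pi_s_2 + pi_s_3 = 1.

Using the first 2 balance equations plus normalization, the linear system A*pi = b is:
  [-9/20, 7/20, 11/20] . pi = 0
  [3/10, -2/5, 1/4] . pi = 0
  [1, 1, 1] . pi = 1

Solving yields:
  pi_s_1 = 41/88
  pi_s_2 = 37/88
  pi_s_3 = 5/44

Verification (pi * P):
  41/88*11/20 + 37/88*7/20 + 5/44*11/20 = 41/88 = pi_s_1  (ok)
  41/88*3/10 + 37/88*3/5 + 5/44*1/4 = 37/88 = pi_s_2  (ok)
  41/88*3/20 + 37/88*1/20 + 5/44*1/5 = 5/44 = pi_s_3  (ok)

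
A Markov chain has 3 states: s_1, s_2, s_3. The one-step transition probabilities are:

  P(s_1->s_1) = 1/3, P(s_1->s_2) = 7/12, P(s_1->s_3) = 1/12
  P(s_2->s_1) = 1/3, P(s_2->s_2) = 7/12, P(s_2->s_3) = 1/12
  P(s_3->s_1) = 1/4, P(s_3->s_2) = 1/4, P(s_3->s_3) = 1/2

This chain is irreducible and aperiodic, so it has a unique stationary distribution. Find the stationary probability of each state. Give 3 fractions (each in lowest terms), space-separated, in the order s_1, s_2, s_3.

Answer: 9/28 15/28 1/7

Derivation:
The stationary distribution satisfies pi = pi * P, i.e.:
  pi_s_1 = 1/3*pi_s_1 + 1/3*pi_s_2 + 1/4*pi_s_3
  pi_s_2 = 7/12*pi_s_1 + 7/12*pi_s_2 + 1/4*pi_s_3
  pi_s_3 = 1/12*pi_s_1 + 1/12*pi_s_2 + 1/2*pi_s_3
with normalization: pi_s_1 + pi_s_2 + pi_s_3 = 1.

Using the first 2 balance equations plus normalization, the linear system A*pi = b is:
  [-2/3, 1/3, 1/4] . pi = 0
  [7/12, -5/12, 1/4] . pi = 0
  [1, 1, 1] . pi = 1

Solving yields:
  pi_s_1 = 9/28
  pi_s_2 = 15/28
  pi_s_3 = 1/7

Verification (pi * P):
  9/28*1/3 + 15/28*1/3 + 1/7*1/4 = 9/28 = pi_s_1  (ok)
  9/28*7/12 + 15/28*7/12 + 1/7*1/4 = 15/28 = pi_s_2  (ok)
  9/28*1/12 + 15/28*1/12 + 1/7*1/2 = 1/7 = pi_s_3  (ok)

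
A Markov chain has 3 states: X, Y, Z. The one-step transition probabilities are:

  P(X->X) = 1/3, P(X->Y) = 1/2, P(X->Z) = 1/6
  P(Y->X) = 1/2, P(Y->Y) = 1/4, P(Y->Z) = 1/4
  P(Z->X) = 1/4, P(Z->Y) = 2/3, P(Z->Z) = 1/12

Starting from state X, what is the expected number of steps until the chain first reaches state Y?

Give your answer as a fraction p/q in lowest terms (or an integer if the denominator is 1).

Let h_i = expected steps to first reach Y from state i.
Boundary: h_Y = 0.
First-step equations for the other states:
  h_X = 1 + 1/3*h_X + 1/2*h_Y + 1/6*h_Z
  h_Z = 1 + 1/4*h_X + 2/3*h_Y + 1/12*h_Z

Substituting h_Y = 0 and rearranging gives the linear system (I - Q) h = 1:
  [2/3, -1/6] . (h_X, h_Z) = 1
  [-1/4, 11/12] . (h_X, h_Z) = 1

Solving yields:
  h_X = 78/41
  h_Z = 66/41

Starting state is X, so the expected hitting time is h_X = 78/41.

Answer: 78/41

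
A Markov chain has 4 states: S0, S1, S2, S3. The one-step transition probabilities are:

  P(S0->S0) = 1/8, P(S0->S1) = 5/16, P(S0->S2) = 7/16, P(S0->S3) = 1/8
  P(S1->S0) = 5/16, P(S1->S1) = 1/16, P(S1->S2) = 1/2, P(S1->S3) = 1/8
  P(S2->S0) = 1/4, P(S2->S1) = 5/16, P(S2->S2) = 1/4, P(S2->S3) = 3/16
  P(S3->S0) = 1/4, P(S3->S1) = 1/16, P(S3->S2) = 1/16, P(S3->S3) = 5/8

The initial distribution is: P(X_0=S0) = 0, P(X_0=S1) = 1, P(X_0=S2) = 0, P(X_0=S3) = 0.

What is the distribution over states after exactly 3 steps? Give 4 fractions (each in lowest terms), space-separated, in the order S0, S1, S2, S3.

Propagating the distribution step by step (d_{t+1} = d_t * P):
d_0 = (S0=0, S1=1, S2=0, S3=0)
  d_1[S0] = 0*1/8 + 1*5/16 + 0*1/4 + 0*1/4 = 5/16
  d_1[S1] = 0*5/16 + 1*1/16 + 0*5/16 + 0*1/16 = 1/16
  d_1[S2] = 0*7/16 + 1*1/2 + 0*1/4 + 0*1/16 = 1/2
  d_1[S3] = 0*1/8 + 1*1/8 + 0*3/16 + 0*5/8 = 1/8
d_1 = (S0=5/16, S1=1/16, S2=1/2, S3=1/8)
  d_2[S0] = 5/16*1/8 + 1/16*5/16 + 1/2*1/4 + 1/8*1/4 = 55/256
  d_2[S1] = 5/16*5/16 + 1/16*1/16 + 1/2*5/16 + 1/8*1/16 = 17/64
  d_2[S2] = 5/16*7/16 + 1/16*1/2 + 1/2*1/4 + 1/8*1/16 = 77/256
  d_2[S3] = 5/16*1/8 + 1/16*1/8 + 1/2*3/16 + 1/8*5/8 = 7/32
d_2 = (S0=55/256, S1=17/64, S2=77/256, S3=7/32)
  d_3[S0] = 55/256*1/8 + 17/64*5/16 + 77/256*1/4 + 7/32*1/4 = 491/2048
  d_3[S1] = 55/256*5/16 + 17/64*1/16 + 77/256*5/16 + 7/32*1/16 = 49/256
  d_3[S2] = 55/256*7/16 + 17/64*1/2 + 77/256*1/4 + 7/32*1/16 = 1293/4096
  d_3[S3] = 55/256*1/8 + 17/64*1/8 + 77/256*3/16 + 7/32*5/8 = 1037/4096
d_3 = (S0=491/2048, S1=49/256, S2=1293/4096, S3=1037/4096)

Answer: 491/2048 49/256 1293/4096 1037/4096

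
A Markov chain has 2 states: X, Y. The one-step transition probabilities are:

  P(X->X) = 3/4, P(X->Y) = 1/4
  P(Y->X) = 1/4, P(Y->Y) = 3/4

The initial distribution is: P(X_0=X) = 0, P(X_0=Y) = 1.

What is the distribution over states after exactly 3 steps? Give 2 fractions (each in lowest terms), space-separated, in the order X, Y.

Propagating the distribution step by step (d_{t+1} = d_t * P):
d_0 = (X=0, Y=1)
  d_1[X] = 0*3/4 + 1*1/4 = 1/4
  d_1[Y] = 0*1/4 + 1*3/4 = 3/4
d_1 = (X=1/4, Y=3/4)
  d_2[X] = 1/4*3/4 + 3/4*1/4 = 3/8
  d_2[Y] = 1/4*1/4 + 3/4*3/4 = 5/8
d_2 = (X=3/8, Y=5/8)
  d_3[X] = 3/8*3/4 + 5/8*1/4 = 7/16
  d_3[Y] = 3/8*1/4 + 5/8*3/4 = 9/16
d_3 = (X=7/16, Y=9/16)

Answer: 7/16 9/16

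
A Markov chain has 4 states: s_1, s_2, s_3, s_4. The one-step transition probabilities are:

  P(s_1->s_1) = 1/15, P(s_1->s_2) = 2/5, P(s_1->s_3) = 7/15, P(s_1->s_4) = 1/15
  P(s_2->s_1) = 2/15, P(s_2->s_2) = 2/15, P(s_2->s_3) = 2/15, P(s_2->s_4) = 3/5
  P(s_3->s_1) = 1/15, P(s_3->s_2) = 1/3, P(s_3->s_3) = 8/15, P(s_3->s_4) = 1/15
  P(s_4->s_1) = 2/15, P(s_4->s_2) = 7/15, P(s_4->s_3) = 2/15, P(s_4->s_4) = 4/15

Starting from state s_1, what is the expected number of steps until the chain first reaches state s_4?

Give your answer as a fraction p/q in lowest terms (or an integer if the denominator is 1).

Let h_i = expected steps to first reach s_4 from state i.
Boundary: h_s_4 = 0.
First-step equations for the other states:
  h_s_1 = 1 + 1/15*h_s_1 + 2/5*h_s_2 + 7/15*h_s_3 + 1/15*h_s_4
  h_s_2 = 1 + 2/15*h_s_1 + 2/15*h_s_2 + 2/15*h_s_3 + 3/5*h_s_4
  h_s_3 = 1 + 1/15*h_s_1 + 1/3*h_s_2 + 8/15*h_s_3 + 1/15*h_s_4

Substituting h_s_4 = 0 and rearranging gives the linear system (I - Q) h = 1:
  [14/15, -2/5, -7/15] . (h_s_1, h_s_2, h_s_3) = 1
  [-2/15, 13/15, -2/15] . (h_s_1, h_s_2, h_s_3) = 1
  [-1/15, -1/3, 7/15] . (h_s_1, h_s_2, h_s_3) = 1

Solving yields:
  h_s_1 = 3915/877
  h_s_2 = 2235/877
  h_s_3 = 4035/877

Starting state is s_1, so the expected hitting time is h_s_1 = 3915/877.

Answer: 3915/877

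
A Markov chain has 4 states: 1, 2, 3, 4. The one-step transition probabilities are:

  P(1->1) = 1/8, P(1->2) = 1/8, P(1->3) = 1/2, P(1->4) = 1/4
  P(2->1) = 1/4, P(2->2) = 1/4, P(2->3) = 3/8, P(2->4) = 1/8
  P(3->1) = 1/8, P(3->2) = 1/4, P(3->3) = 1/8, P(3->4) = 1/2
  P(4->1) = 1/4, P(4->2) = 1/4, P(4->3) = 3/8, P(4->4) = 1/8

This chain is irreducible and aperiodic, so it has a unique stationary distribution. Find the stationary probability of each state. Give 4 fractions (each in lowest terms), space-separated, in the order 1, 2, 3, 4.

Answer: 17/91 165/728 29/91 15/56

Derivation:
The stationary distribution satisfies pi = pi * P, i.e.:
  pi_1 = 1/8*pi_1 + 1/4*pi_2 + 1/8*pi_3 + 1/4*pi_4
  pi_2 = 1/8*pi_1 + 1/4*pi_2 + 1/4*pi_3 + 1/4*pi_4
  pi_3 = 1/2*pi_1 + 3/8*pi_2 + 1/8*pi_3 + 3/8*pi_4
  pi_4 = 1/4*pi_1 + 1/8*pi_2 + 1/2*pi_3 + 1/8*pi_4
with normalization: pi_1 + pi_2 + pi_3 + pi_4 = 1.

Using the first 3 balance equations plus normalization, the linear system A*pi = b is:
  [-7/8, 1/4, 1/8, 1/4] . pi = 0
  [1/8, -3/4, 1/4, 1/4] . pi = 0
  [1/2, 3/8, -7/8, 3/8] . pi = 0
  [1, 1, 1, 1] . pi = 1

Solving yields:
  pi_1 = 17/91
  pi_2 = 165/728
  pi_3 = 29/91
  pi_4 = 15/56

Verification (pi * P):
  17/91*1/8 + 165/728*1/4 + 29/91*1/8 + 15/56*1/4 = 17/91 = pi_1  (ok)
  17/91*1/8 + 165/728*1/4 + 29/91*1/4 + 15/56*1/4 = 165/728 = pi_2  (ok)
  17/91*1/2 + 165/728*3/8 + 29/91*1/8 + 15/56*3/8 = 29/91 = pi_3  (ok)
  17/91*1/4 + 165/728*1/8 + 29/91*1/2 + 15/56*1/8 = 15/56 = pi_4  (ok)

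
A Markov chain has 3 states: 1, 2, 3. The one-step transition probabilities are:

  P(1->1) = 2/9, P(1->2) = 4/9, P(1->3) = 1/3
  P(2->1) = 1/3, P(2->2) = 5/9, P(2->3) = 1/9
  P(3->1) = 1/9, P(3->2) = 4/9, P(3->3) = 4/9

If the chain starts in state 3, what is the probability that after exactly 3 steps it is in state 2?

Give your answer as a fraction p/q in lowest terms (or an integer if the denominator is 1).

Computing P^3 by repeated multiplication:
P^1 =
  1: [2/9, 4/9, 1/3]
  2: [1/3, 5/9, 1/9]
  3: [1/9, 4/9, 4/9]
P^2 =
  1: [19/81, 40/81, 22/81]
  2: [22/81, 41/81, 2/9]
  3: [2/9, 40/81, 23/81]
P^3 =
  1: [20/81, 364/729, 185/729]
  2: [185/729, 365/729, 179/729]
  3: [179/729, 364/729, 62/243]

(P^3)[3 -> 2] = 364/729

Answer: 364/729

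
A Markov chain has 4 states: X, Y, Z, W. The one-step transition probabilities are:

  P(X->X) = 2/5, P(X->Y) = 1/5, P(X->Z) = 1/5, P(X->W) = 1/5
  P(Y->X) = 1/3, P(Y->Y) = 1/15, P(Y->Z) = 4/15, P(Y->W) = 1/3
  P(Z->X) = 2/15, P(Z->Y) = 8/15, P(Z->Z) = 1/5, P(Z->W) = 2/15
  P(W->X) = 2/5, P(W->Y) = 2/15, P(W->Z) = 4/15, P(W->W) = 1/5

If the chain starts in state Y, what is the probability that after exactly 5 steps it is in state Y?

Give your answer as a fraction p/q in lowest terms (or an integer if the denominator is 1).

Answer: 175718/759375

Derivation:
Computing P^5 by repeated multiplication:
P^1 =
  X: [2/5, 1/5, 1/5, 1/5]
  Y: [1/3, 1/15, 4/15, 1/3]
  Z: [2/15, 8/15, 1/5, 2/15]
  W: [2/5, 2/15, 4/15, 1/5]
P^2 =
  X: [1/3, 17/75, 17/75, 16/75]
  Y: [73/225, 58/225, 17/75, 43/225]
  Z: [14/45, 14/75, 11/45, 58/225]
  W: [8/25, 58/225, 2/9, 1/5]
P^3 =
  X: [73/225, 52/225, 86/375, 242/1125]
  Y: [1088/3375, 257/1125, 776/3375, 148/675]
  Z: [1088/3375, 808/3375, 31/135, 704/3375]
  W: [364/1125, 764/3375, 778/3375, 247/1125]
P^4 =
  X: [5458/16875, 1301/5625, 3877/16875, 3637/16875]
  Y: [131/405, 11723/50625, 11636/50625, 10891/50625]
  Z: [16342/50625, 2336/10125, 431/1875, 10966/50625]
  W: [5458/16875, 11746/50625, 2326/10125, 29/135]
P^5 =
  X: [81839/253125, 58567/253125, 11633/50625, 54554/253125]
  Y: [245483/759375, 175718/759375, 58163/253125, 32737/151875]
  Z: [245522/759375, 19526/84375, 174521/759375, 163598/759375]
  W: [9092/28125, 175658/759375, 174496/759375, 18193/84375]

(P^5)[Y -> Y] = 175718/759375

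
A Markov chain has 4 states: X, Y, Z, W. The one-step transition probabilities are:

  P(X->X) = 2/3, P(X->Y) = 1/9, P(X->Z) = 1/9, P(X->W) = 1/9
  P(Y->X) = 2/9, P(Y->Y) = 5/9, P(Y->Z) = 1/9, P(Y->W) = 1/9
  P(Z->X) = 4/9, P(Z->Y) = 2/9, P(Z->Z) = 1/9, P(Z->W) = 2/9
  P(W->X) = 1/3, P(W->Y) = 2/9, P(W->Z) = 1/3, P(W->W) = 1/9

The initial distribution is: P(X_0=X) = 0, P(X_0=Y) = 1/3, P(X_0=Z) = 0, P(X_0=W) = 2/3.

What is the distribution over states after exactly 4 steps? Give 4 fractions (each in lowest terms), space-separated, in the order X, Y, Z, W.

Propagating the distribution step by step (d_{t+1} = d_t * P):
d_0 = (X=0, Y=1/3, Z=0, W=2/3)
  d_1[X] = 0*2/3 + 1/3*2/9 + 0*4/9 + 2/3*1/3 = 8/27
  d_1[Y] = 0*1/9 + 1/3*5/9 + 0*2/9 + 2/3*2/9 = 1/3
  d_1[Z] = 0*1/9 + 1/3*1/9 + 0*1/9 + 2/3*1/3 = 7/27
  d_1[W] = 0*1/9 + 1/3*1/9 + 0*2/9 + 2/3*1/9 = 1/9
d_1 = (X=8/27, Y=1/3, Z=7/27, W=1/9)
  d_2[X] = 8/27*2/3 + 1/3*2/9 + 7/27*4/9 + 1/9*1/3 = 103/243
  d_2[Y] = 8/27*1/9 + 1/3*5/9 + 7/27*2/9 + 1/9*2/9 = 73/243
  d_2[Z] = 8/27*1/9 + 1/3*1/9 + 7/27*1/9 + 1/9*1/3 = 11/81
  d_2[W] = 8/27*1/9 + 1/3*1/9 + 7/27*2/9 + 1/9*1/9 = 34/243
d_2 = (X=103/243, Y=73/243, Z=11/81, W=34/243)
  d_3[X] = 103/243*2/3 + 73/243*2/9 + 11/81*4/9 + 34/243*1/3 = 998/2187
  d_3[Y] = 103/243*1/9 + 73/243*5/9 + 11/81*2/9 + 34/243*2/9 = 602/2187
  d_3[Z] = 103/243*1/9 + 73/243*1/9 + 11/81*1/9 + 34/243*1/3 = 311/2187
  d_3[W] = 103/243*1/9 + 73/243*1/9 + 11/81*2/9 + 34/243*1/9 = 92/729
d_3 = (X=998/2187, Y=602/2187, Z=311/2187, W=92/729)
  d_4[X] = 998/2187*2/3 + 602/2187*2/9 + 311/2187*4/9 + 92/729*1/3 = 3088/6561
  d_4[Y] = 998/2187*1/9 + 602/2187*5/9 + 311/2187*2/9 + 92/729*2/9 = 5182/19683
  d_4[Z] = 998/2187*1/9 + 602/2187*1/9 + 311/2187*1/9 + 92/729*1/3 = 913/6561
  d_4[W] = 998/2187*1/9 + 602/2187*1/9 + 311/2187*2/9 + 92/729*1/9 = 2498/19683
d_4 = (X=3088/6561, Y=5182/19683, Z=913/6561, W=2498/19683)

Answer: 3088/6561 5182/19683 913/6561 2498/19683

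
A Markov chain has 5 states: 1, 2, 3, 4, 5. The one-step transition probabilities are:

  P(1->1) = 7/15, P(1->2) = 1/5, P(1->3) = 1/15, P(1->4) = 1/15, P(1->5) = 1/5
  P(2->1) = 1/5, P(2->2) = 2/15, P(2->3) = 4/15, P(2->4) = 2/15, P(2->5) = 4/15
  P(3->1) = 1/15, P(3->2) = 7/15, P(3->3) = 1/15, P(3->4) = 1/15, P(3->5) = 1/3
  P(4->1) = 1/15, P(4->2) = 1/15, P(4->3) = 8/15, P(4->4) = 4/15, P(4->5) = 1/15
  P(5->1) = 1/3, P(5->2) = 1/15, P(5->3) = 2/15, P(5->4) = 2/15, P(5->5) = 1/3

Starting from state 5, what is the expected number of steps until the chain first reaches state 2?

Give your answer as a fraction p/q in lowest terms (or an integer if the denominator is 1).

Let h_i = expected steps to first reach 2 from state i.
Boundary: h_2 = 0.
First-step equations for the other states:
  h_1 = 1 + 7/15*h_1 + 1/5*h_2 + 1/15*h_3 + 1/15*h_4 + 1/5*h_5
  h_3 = 1 + 1/15*h_1 + 7/15*h_2 + 1/15*h_3 + 1/15*h_4 + 1/3*h_5
  h_4 = 1 + 1/15*h_1 + 1/15*h_2 + 8/15*h_3 + 4/15*h_4 + 1/15*h_5
  h_5 = 1 + 1/3*h_1 + 1/15*h_2 + 2/15*h_3 + 2/15*h_4 + 1/3*h_5

Substituting h_2 = 0 and rearranging gives the linear system (I - Q) h = 1:
  [8/15, -1/15, -1/15, -1/5] . (h_1, h_3, h_4, h_5) = 1
  [-1/15, 14/15, -1/15, -1/3] . (h_1, h_3, h_4, h_5) = 1
  [-1/15, -8/15, 11/15, -1/15] . (h_1, h_3, h_4, h_5) = 1
  [-1/3, -2/15, -2/15, 2/3] . (h_1, h_3, h_4, h_5) = 1

Solving yields:
  h_1 = 2915/553
  h_3 = 2190/553
  h_4 = 5825/1106
  h_5 = 945/158

Starting state is 5, so the expected hitting time is h_5 = 945/158.

Answer: 945/158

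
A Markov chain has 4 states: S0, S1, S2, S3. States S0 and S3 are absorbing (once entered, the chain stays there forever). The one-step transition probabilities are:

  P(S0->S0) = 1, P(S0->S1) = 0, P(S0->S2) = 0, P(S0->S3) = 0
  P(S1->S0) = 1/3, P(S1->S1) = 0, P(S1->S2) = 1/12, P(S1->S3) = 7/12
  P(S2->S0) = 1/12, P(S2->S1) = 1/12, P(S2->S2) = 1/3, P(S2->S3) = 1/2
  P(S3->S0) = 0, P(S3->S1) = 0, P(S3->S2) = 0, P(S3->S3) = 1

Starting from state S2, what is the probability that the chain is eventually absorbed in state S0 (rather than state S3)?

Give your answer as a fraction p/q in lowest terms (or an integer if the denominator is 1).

Answer: 16/95

Derivation:
Let a_i = P(absorbed in S0 | start in state i).
Boundary conditions: a_S0 = 1, a_S3 = 0.
For each transient state i, a_i = sum_j P(i->j) * a_j:
  a_S1 = 1/3*a_S0 + 0*a_S1 + 1/12*a_S2 + 7/12*a_S3
  a_S2 = 1/12*a_S0 + 1/12*a_S1 + 1/3*a_S2 + 1/2*a_S3

Substituting a_S0 = 1 and a_S3 = 0, rearrange to (I - Q) a = r where r[i] = P(i -> S0):
  [1, -1/12] . (a_S1, a_S2) = 1/3
  [-1/12, 2/3] . (a_S1, a_S2) = 1/12

Solving yields:
  a_S1 = 33/95
  a_S2 = 16/95

Starting state is S2, so the absorption probability is a_S2 = 16/95.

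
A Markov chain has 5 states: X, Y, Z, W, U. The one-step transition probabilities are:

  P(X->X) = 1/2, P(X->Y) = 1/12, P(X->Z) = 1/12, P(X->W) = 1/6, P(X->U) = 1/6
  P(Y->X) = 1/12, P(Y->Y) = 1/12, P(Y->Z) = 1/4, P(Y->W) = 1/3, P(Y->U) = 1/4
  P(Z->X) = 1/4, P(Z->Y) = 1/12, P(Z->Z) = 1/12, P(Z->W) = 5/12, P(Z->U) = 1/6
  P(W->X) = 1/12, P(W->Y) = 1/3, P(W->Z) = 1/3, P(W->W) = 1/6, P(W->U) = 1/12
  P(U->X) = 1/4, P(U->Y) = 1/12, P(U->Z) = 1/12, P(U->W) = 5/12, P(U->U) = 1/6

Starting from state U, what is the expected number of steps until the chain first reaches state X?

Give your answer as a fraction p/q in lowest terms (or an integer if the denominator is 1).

Answer: 2196/371

Derivation:
Let h_i = expected steps to first reach X from state i.
Boundary: h_X = 0.
First-step equations for the other states:
  h_Y = 1 + 1/12*h_X + 1/12*h_Y + 1/4*h_Z + 1/3*h_W + 1/4*h_U
  h_Z = 1 + 1/4*h_X + 1/12*h_Y + 1/12*h_Z + 5/12*h_W + 1/6*h_U
  h_W = 1 + 1/12*h_X + 1/3*h_Y + 1/3*h_Z + 1/6*h_W + 1/12*h_U
  h_U = 1 + 1/4*h_X + 1/12*h_Y + 1/12*h_Z + 5/12*h_W + 1/6*h_U

Substituting h_X = 0 and rearranging gives the linear system (I - Q) h = 1:
  [11/12, -1/4, -1/3, -1/4] . (h_Y, h_Z, h_W, h_U) = 1
  [-1/12, 11/12, -5/12, -1/6] . (h_Y, h_Z, h_W, h_U) = 1
  [-1/3, -1/3, 5/6, -1/12] . (h_Y, h_Z, h_W, h_U) = 1
  [-1/12, -1/12, -5/12, 5/6] . (h_Y, h_Z, h_W, h_U) = 1

Solving yields:
  h_Y = 2532/371
  h_Z = 2196/371
  h_W = 2556/371
  h_U = 2196/371

Starting state is U, so the expected hitting time is h_U = 2196/371.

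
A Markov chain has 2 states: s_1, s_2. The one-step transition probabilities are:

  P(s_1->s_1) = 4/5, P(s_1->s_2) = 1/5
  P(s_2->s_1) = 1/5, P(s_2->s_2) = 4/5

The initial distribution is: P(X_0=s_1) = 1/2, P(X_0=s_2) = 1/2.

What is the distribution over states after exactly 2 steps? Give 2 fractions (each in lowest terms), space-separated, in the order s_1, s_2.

Propagating the distribution step by step (d_{t+1} = d_t * P):
d_0 = (s_1=1/2, s_2=1/2)
  d_1[s_1] = 1/2*4/5 + 1/2*1/5 = 1/2
  d_1[s_2] = 1/2*1/5 + 1/2*4/5 = 1/2
d_1 = (s_1=1/2, s_2=1/2)
  d_2[s_1] = 1/2*4/5 + 1/2*1/5 = 1/2
  d_2[s_2] = 1/2*1/5 + 1/2*4/5 = 1/2
d_2 = (s_1=1/2, s_2=1/2)

Answer: 1/2 1/2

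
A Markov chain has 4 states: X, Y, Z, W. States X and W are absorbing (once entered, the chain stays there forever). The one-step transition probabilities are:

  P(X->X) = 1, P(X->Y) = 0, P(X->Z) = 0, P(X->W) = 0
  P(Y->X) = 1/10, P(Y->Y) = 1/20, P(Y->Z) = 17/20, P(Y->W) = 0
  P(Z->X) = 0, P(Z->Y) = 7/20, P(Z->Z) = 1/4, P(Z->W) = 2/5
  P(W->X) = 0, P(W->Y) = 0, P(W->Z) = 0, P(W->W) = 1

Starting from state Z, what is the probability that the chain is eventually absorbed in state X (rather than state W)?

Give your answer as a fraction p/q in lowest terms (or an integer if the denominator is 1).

Let a_i = P(absorbed in X | start in state i).
Boundary conditions: a_X = 1, a_W = 0.
For each transient state i, a_i = sum_j P(i->j) * a_j:
  a_Y = 1/10*a_X + 1/20*a_Y + 17/20*a_Z + 0*a_W
  a_Z = 0*a_X + 7/20*a_Y + 1/4*a_Z + 2/5*a_W

Substituting a_X = 1 and a_W = 0, rearrange to (I - Q) a = r where r[i] = P(i -> X):
  [19/20, -17/20] . (a_Y, a_Z) = 1/10
  [-7/20, 3/4] . (a_Y, a_Z) = 0

Solving yields:
  a_Y = 15/83
  a_Z = 7/83

Starting state is Z, so the absorption probability is a_Z = 7/83.

Answer: 7/83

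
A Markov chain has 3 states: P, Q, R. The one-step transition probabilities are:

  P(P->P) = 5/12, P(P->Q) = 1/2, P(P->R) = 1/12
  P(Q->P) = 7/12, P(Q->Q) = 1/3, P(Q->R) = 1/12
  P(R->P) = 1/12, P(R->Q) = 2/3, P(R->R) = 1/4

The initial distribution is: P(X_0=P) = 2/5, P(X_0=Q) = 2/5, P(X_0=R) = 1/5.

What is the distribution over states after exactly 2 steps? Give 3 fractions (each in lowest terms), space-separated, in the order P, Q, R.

Answer: 41/90 53/120 37/360

Derivation:
Propagating the distribution step by step (d_{t+1} = d_t * P):
d_0 = (P=2/5, Q=2/5, R=1/5)
  d_1[P] = 2/5*5/12 + 2/5*7/12 + 1/5*1/12 = 5/12
  d_1[Q] = 2/5*1/2 + 2/5*1/3 + 1/5*2/3 = 7/15
  d_1[R] = 2/5*1/12 + 2/5*1/12 + 1/5*1/4 = 7/60
d_1 = (P=5/12, Q=7/15, R=7/60)
  d_2[P] = 5/12*5/12 + 7/15*7/12 + 7/60*1/12 = 41/90
  d_2[Q] = 5/12*1/2 + 7/15*1/3 + 7/60*2/3 = 53/120
  d_2[R] = 5/12*1/12 + 7/15*1/12 + 7/60*1/4 = 37/360
d_2 = (P=41/90, Q=53/120, R=37/360)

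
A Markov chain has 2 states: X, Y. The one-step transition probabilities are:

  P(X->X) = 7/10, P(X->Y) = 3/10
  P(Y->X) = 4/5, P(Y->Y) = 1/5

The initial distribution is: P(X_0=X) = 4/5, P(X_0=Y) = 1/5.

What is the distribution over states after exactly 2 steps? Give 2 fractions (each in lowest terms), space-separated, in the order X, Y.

Answer: 91/125 34/125

Derivation:
Propagating the distribution step by step (d_{t+1} = d_t * P):
d_0 = (X=4/5, Y=1/5)
  d_1[X] = 4/5*7/10 + 1/5*4/5 = 18/25
  d_1[Y] = 4/5*3/10 + 1/5*1/5 = 7/25
d_1 = (X=18/25, Y=7/25)
  d_2[X] = 18/25*7/10 + 7/25*4/5 = 91/125
  d_2[Y] = 18/25*3/10 + 7/25*1/5 = 34/125
d_2 = (X=91/125, Y=34/125)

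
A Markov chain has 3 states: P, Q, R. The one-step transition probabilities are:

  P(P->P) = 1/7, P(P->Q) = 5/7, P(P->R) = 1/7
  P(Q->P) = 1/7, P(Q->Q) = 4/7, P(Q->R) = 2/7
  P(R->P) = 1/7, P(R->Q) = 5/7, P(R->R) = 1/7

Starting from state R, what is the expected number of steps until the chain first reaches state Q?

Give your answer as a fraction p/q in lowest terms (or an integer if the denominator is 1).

Answer: 7/5

Derivation:
Let h_i = expected steps to first reach Q from state i.
Boundary: h_Q = 0.
First-step equations for the other states:
  h_P = 1 + 1/7*h_P + 5/7*h_Q + 1/7*h_R
  h_R = 1 + 1/7*h_P + 5/7*h_Q + 1/7*h_R

Substituting h_Q = 0 and rearranging gives the linear system (I - Q) h = 1:
  [6/7, -1/7] . (h_P, h_R) = 1
  [-1/7, 6/7] . (h_P, h_R) = 1

Solving yields:
  h_P = 7/5
  h_R = 7/5

Starting state is R, so the expected hitting time is h_R = 7/5.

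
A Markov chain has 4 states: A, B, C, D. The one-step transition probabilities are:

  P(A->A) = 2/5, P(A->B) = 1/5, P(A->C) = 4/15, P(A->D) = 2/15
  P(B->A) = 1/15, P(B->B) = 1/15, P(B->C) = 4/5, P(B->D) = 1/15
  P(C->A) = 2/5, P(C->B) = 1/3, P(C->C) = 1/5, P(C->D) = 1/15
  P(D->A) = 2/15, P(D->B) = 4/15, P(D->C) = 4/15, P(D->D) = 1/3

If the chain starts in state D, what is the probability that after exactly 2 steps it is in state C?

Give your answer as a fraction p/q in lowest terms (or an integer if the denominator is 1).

Answer: 88/225

Derivation:
Computing P^2 by repeated multiplication:
P^1 =
  A: [2/5, 1/5, 4/15, 2/15]
  B: [1/15, 1/15, 4/5, 1/15]
  C: [2/5, 1/3, 1/5, 1/15]
  D: [2/15, 4/15, 4/15, 1/3]
P^2 =
  A: [67/225, 49/225, 16/45, 29/225]
  B: [9/25, 68/225, 56/225, 4/45]
  C: [61/225, 14/75, 97/225, 1/9]
  D: [2/9, 2/9, 88/225, 37/225]

(P^2)[D -> C] = 88/225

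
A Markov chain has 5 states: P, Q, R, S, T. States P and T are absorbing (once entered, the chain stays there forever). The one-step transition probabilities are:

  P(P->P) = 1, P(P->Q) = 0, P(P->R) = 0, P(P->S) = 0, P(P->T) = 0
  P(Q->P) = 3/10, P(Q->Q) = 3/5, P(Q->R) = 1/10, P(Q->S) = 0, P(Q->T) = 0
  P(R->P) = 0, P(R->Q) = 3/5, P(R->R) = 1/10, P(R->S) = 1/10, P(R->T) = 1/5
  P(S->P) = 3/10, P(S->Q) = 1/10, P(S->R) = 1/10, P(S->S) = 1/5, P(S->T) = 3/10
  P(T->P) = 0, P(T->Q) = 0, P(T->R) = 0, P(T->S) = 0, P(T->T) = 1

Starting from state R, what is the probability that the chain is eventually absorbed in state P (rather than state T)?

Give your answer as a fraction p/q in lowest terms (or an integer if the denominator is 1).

Answer: 159/235

Derivation:
Let a_i = P(absorbed in P | start in state i).
Boundary conditions: a_P = 1, a_T = 0.
For each transient state i, a_i = sum_j P(i->j) * a_j:
  a_Q = 3/10*a_P + 3/5*a_Q + 1/10*a_R + 0*a_S + 0*a_T
  a_R = 0*a_P + 3/5*a_Q + 1/10*a_R + 1/10*a_S + 1/5*a_T
  a_S = 3/10*a_P + 1/10*a_Q + 1/10*a_R + 1/5*a_S + 3/10*a_T

Substituting a_P = 1 and a_T = 0, rearrange to (I - Q) a = r where r[i] = P(i -> P):
  [2/5, -1/10, 0] . (a_Q, a_R, a_S) = 3/10
  [-3/5, 9/10, -1/10] . (a_Q, a_R, a_S) = 0
  [-1/10, -1/10, 4/5] . (a_Q, a_R, a_S) = 3/10

Solving yields:
  a_Q = 216/235
  a_R = 159/235
  a_S = 27/47

Starting state is R, so the absorption probability is a_R = 159/235.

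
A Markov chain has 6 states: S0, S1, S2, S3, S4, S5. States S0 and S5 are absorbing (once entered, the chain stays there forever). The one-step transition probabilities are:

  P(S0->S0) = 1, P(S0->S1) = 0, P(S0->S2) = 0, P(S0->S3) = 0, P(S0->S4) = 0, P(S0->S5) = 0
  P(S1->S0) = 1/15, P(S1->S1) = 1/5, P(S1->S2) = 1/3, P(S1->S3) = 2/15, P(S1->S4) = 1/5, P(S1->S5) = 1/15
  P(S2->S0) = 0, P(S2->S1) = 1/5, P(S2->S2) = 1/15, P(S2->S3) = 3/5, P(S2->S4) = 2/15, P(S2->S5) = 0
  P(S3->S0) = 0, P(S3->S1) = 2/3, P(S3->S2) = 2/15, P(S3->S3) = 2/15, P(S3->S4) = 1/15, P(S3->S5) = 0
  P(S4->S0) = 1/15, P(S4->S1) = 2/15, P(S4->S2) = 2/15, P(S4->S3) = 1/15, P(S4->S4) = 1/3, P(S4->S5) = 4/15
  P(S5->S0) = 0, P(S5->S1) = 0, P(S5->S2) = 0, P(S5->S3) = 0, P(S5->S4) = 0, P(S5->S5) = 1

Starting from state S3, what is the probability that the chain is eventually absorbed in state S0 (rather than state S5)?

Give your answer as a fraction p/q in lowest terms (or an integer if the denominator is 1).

Answer: 2201/6619

Derivation:
Let a_i = P(absorbed in S0 | start in state i).
Boundary conditions: a_S0 = 1, a_S5 = 0.
For each transient state i, a_i = sum_j P(i->j) * a_j:
  a_S1 = 1/15*a_S0 + 1/5*a_S1 + 1/3*a_S2 + 2/15*a_S3 + 1/5*a_S4 + 1/15*a_S5
  a_S2 = 0*a_S0 + 1/5*a_S1 + 1/15*a_S2 + 3/5*a_S3 + 2/15*a_S4 + 0*a_S5
  a_S3 = 0*a_S0 + 2/3*a_S1 + 2/15*a_S2 + 2/15*a_S3 + 1/15*a_S4 + 0*a_S5
  a_S4 = 1/15*a_S0 + 2/15*a_S1 + 2/15*a_S2 + 1/15*a_S3 + 1/3*a_S4 + 4/15*a_S5

Substituting a_S0 = 1 and a_S5 = 0, rearrange to (I - Q) a = r where r[i] = P(i -> S0):
  [4/5, -1/3, -2/15, -1/5] . (a_S1, a_S2, a_S3, a_S4) = 1/15
  [-1/5, 14/15, -3/5, -2/15] . (a_S1, a_S2, a_S3, a_S4) = 0
  [-2/3, -2/15, 13/15, -1/15] . (a_S1, a_S2, a_S3, a_S4) = 0
  [-2/15, -2/15, -1/15, 2/3] . (a_S1, a_S2, a_S3, a_S4) = 1/15

Solving yields:
  a_S1 = 2255/6619
  a_S2 = 2150/6619
  a_S3 = 2201/6619
  a_S4 = 1763/6619

Starting state is S3, so the absorption probability is a_S3 = 2201/6619.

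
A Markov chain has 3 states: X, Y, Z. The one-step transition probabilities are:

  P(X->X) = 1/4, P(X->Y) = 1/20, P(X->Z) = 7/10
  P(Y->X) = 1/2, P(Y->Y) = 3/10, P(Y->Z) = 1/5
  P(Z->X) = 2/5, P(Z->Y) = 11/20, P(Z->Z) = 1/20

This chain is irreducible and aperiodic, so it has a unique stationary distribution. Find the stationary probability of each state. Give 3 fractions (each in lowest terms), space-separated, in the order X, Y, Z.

The stationary distribution satisfies pi = pi * P, i.e.:
  pi_X = 1/4*pi_X + 1/2*pi_Y + 2/5*pi_Z
  pi_Y = 1/20*pi_X + 3/10*pi_Y + 11/20*pi_Z
  pi_Z = 7/10*pi_X + 1/5*pi_Y + 1/20*pi_Z
with normalization: pi_X + pi_Y + pi_Z = 1.

Using the first 2 balance equations plus normalization, the linear system A*pi = b is:
  [-3/4, 1/2, 2/5] . pi = 0
  [1/20, -7/10, 11/20] . pi = 0
  [1, 1, 1] . pi = 1

Solving yields:
  pi_X = 222/595
  pi_Y = 173/595
  pi_Z = 40/119

Verification (pi * P):
  222/595*1/4 + 173/595*1/2 + 40/119*2/5 = 222/595 = pi_X  (ok)
  222/595*1/20 + 173/595*3/10 + 40/119*11/20 = 173/595 = pi_Y  (ok)
  222/595*7/10 + 173/595*1/5 + 40/119*1/20 = 40/119 = pi_Z  (ok)

Answer: 222/595 173/595 40/119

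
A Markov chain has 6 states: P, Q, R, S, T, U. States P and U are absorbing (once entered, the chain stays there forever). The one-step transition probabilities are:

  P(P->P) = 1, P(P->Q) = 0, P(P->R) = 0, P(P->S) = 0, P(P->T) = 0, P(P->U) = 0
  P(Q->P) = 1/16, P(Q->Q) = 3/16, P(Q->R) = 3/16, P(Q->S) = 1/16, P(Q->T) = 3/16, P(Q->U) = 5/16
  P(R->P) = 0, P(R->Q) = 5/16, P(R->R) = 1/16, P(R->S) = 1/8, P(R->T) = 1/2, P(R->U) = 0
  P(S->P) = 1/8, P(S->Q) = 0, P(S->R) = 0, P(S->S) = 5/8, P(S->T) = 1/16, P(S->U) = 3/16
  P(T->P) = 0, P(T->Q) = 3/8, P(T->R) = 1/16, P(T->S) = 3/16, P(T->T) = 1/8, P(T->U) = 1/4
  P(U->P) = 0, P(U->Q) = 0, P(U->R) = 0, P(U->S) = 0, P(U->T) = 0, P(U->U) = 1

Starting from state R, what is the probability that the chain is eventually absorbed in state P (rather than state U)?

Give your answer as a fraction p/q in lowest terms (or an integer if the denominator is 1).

Let a_i = P(absorbed in P | start in state i).
Boundary conditions: a_P = 1, a_U = 0.
For each transient state i, a_i = sum_j P(i->j) * a_j:
  a_Q = 1/16*a_P + 3/16*a_Q + 3/16*a_R + 1/16*a_S + 3/16*a_T + 5/16*a_U
  a_R = 0*a_P + 5/16*a_Q + 1/16*a_R + 1/8*a_S + 1/2*a_T + 0*a_U
  a_S = 1/8*a_P + 0*a_Q + 0*a_R + 5/8*a_S + 1/16*a_T + 3/16*a_U
  a_T = 0*a_P + 3/8*a_Q + 1/16*a_R + 3/16*a_S + 1/8*a_T + 1/4*a_U

Substituting a_P = 1 and a_U = 0, rearrange to (I - Q) a = r where r[i] = P(i -> P):
  [13/16, -3/16, -1/16, -3/16] . (a_Q, a_R, a_S, a_T) = 1/16
  [-5/16, 15/16, -1/8, -1/2] . (a_Q, a_R, a_S, a_T) = 0
  [0, 0, 3/8, -1/16] . (a_Q, a_R, a_S, a_T) = 1/8
  [-3/8, -1/16, -3/16, 7/8] . (a_Q, a_R, a_S, a_T) = 0

Solving yields:
  a_Q = 2163/11225
  a_R = 2311/11225
  a_S = 4069/11225
  a_T = 1964/11225

Starting state is R, so the absorption probability is a_R = 2311/11225.

Answer: 2311/11225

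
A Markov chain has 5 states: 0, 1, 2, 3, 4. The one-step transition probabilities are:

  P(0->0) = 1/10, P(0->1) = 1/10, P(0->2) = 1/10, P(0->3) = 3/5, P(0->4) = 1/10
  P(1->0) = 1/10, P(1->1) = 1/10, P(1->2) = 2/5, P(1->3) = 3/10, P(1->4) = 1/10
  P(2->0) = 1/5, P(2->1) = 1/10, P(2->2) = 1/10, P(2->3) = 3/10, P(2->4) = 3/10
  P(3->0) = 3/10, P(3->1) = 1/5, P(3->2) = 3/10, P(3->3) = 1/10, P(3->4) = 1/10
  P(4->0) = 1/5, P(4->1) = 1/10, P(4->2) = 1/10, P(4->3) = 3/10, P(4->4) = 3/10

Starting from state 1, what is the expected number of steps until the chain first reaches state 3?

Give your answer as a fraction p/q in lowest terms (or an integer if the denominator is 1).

Answer: 1130/387

Derivation:
Let h_i = expected steps to first reach 3 from state i.
Boundary: h_3 = 0.
First-step equations for the other states:
  h_0 = 1 + 1/10*h_0 + 1/10*h_1 + 1/10*h_2 + 3/5*h_3 + 1/10*h_4
  h_1 = 1 + 1/10*h_0 + 1/10*h_1 + 2/5*h_2 + 3/10*h_3 + 1/10*h_4
  h_2 = 1 + 1/5*h_0 + 1/10*h_1 + 1/10*h_2 + 3/10*h_3 + 3/10*h_4
  h_4 = 1 + 1/5*h_0 + 1/10*h_1 + 1/10*h_2 + 3/10*h_3 + 3/10*h_4

Substituting h_3 = 0 and rearranging gives the linear system (I - Q) h = 1:
  [9/10, -1/10, -1/10, -1/10] . (h_0, h_1, h_2, h_4) = 1
  [-1/10, 9/10, -2/5, -1/10] . (h_0, h_1, h_2, h_4) = 1
  [-1/5, -1/10, 9/10, -3/10] . (h_0, h_1, h_2, h_4) = 1
  [-1/5, -1/10, -1/10, 7/10] . (h_0, h_1, h_2, h_4) = 1

Solving yields:
  h_0 = 800/387
  h_1 = 1130/387
  h_2 = 1100/387
  h_4 = 1100/387

Starting state is 1, so the expected hitting time is h_1 = 1130/387.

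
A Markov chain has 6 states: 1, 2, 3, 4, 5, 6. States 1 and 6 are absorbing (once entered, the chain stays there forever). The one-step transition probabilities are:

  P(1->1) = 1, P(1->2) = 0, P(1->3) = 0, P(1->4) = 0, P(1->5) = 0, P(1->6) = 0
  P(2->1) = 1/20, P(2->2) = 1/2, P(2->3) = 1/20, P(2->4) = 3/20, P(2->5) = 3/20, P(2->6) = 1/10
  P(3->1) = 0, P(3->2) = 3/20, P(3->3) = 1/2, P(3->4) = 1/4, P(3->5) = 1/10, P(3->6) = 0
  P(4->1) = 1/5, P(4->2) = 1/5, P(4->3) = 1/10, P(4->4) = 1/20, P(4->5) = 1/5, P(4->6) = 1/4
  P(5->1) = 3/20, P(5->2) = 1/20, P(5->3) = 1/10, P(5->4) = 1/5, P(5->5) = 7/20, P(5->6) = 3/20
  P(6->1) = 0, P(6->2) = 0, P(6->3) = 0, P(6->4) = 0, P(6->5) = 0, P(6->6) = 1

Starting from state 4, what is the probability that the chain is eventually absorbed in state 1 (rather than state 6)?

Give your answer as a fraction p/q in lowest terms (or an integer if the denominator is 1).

Answer: 2352/5311

Derivation:
Let a_i = P(absorbed in 1 | start in state i).
Boundary conditions: a_1 = 1, a_6 = 0.
For each transient state i, a_i = sum_j P(i->j) * a_j:
  a_2 = 1/20*a_1 + 1/2*a_2 + 1/20*a_3 + 3/20*a_4 + 3/20*a_5 + 1/10*a_6
  a_3 = 0*a_1 + 3/20*a_2 + 1/2*a_3 + 1/4*a_4 + 1/10*a_5 + 0*a_6
  a_4 = 1/5*a_1 + 1/5*a_2 + 1/10*a_3 + 1/20*a_4 + 1/5*a_5 + 1/4*a_6
  a_5 = 3/20*a_1 + 1/20*a_2 + 1/10*a_3 + 1/5*a_4 + 7/20*a_5 + 3/20*a_6

Substituting a_1 = 1 and a_6 = 0, rearrange to (I - Q) a = r where r[i] = P(i -> 1):
  [1/2, -1/20, -3/20, -3/20] . (a_2, a_3, a_4, a_5) = 1/20
  [-3/20, 1/2, -1/4, -1/10] . (a_2, a_3, a_4, a_5) = 0
  [-1/5, -1/10, 19/20, -1/5] . (a_2, a_3, a_4, a_5) = 1/5
  [-1/20, -1/10, -1/5, 13/20] . (a_2, a_3, a_4, a_5) = 3/20

Solving yields:
  a_2 = 2214/5311
  a_3 = 2336/5311
  a_4 = 2352/5311
  a_5 = 2479/5311

Starting state is 4, so the absorption probability is a_4 = 2352/5311.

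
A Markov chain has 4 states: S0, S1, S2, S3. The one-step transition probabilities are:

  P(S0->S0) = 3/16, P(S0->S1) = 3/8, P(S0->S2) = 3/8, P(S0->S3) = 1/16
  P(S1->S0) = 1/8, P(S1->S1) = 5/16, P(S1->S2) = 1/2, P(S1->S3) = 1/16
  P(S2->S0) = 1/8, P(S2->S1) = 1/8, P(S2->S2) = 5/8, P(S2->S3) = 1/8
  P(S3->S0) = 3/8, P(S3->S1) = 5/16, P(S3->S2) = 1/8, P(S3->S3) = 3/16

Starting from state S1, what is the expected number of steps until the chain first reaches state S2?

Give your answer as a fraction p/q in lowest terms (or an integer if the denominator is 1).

Let h_i = expected steps to first reach S2 from state i.
Boundary: h_S2 = 0.
First-step equations for the other states:
  h_S0 = 1 + 3/16*h_S0 + 3/8*h_S1 + 3/8*h_S2 + 1/16*h_S3
  h_S1 = 1 + 1/8*h_S0 + 5/16*h_S1 + 1/2*h_S2 + 1/16*h_S3
  h_S3 = 1 + 3/8*h_S0 + 5/16*h_S1 + 1/8*h_S2 + 3/16*h_S3

Substituting h_S2 = 0 and rearranging gives the linear system (I - Q) h = 1:
  [13/16, -3/8, -1/16] . (h_S0, h_S1, h_S3) = 1
  [-1/8, 11/16, -1/16] . (h_S0, h_S1, h_S3) = 1
  [-3/8, -5/16, 13/16] . (h_S0, h_S1, h_S3) = 1

Solving yields:
  h_S0 = 272/109
  h_S1 = 240/109
  h_S3 = 352/109

Starting state is S1, so the expected hitting time is h_S1 = 240/109.

Answer: 240/109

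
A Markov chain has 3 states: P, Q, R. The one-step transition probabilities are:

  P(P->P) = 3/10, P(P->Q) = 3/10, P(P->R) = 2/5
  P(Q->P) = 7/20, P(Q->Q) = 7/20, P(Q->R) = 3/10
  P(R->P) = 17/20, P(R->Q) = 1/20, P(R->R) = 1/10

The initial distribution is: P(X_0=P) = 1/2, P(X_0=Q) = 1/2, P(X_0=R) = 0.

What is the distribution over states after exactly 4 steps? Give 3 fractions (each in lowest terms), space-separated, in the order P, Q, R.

Answer: 152447/320000 76063/320000 9149/32000

Derivation:
Propagating the distribution step by step (d_{t+1} = d_t * P):
d_0 = (P=1/2, Q=1/2, R=0)
  d_1[P] = 1/2*3/10 + 1/2*7/20 + 0*17/20 = 13/40
  d_1[Q] = 1/2*3/10 + 1/2*7/20 + 0*1/20 = 13/40
  d_1[R] = 1/2*2/5 + 1/2*3/10 + 0*1/10 = 7/20
d_1 = (P=13/40, Q=13/40, R=7/20)
  d_2[P] = 13/40*3/10 + 13/40*7/20 + 7/20*17/20 = 407/800
  d_2[Q] = 13/40*3/10 + 13/40*7/20 + 7/20*1/20 = 183/800
  d_2[R] = 13/40*2/5 + 13/40*3/10 + 7/20*1/10 = 21/80
d_2 = (P=407/800, Q=183/800, R=21/80)
  d_3[P] = 407/800*3/10 + 183/800*7/20 + 21/80*17/20 = 7293/16000
  d_3[Q] = 407/800*3/10 + 183/800*7/20 + 21/80*1/20 = 3933/16000
  d_3[R] = 407/800*2/5 + 183/800*3/10 + 21/80*1/10 = 2387/8000
d_3 = (P=7293/16000, Q=3933/16000, R=2387/8000)
  d_4[P] = 7293/16000*3/10 + 3933/16000*7/20 + 2387/8000*17/20 = 152447/320000
  d_4[Q] = 7293/16000*3/10 + 3933/16000*7/20 + 2387/8000*1/20 = 76063/320000
  d_4[R] = 7293/16000*2/5 + 3933/16000*3/10 + 2387/8000*1/10 = 9149/32000
d_4 = (P=152447/320000, Q=76063/320000, R=9149/32000)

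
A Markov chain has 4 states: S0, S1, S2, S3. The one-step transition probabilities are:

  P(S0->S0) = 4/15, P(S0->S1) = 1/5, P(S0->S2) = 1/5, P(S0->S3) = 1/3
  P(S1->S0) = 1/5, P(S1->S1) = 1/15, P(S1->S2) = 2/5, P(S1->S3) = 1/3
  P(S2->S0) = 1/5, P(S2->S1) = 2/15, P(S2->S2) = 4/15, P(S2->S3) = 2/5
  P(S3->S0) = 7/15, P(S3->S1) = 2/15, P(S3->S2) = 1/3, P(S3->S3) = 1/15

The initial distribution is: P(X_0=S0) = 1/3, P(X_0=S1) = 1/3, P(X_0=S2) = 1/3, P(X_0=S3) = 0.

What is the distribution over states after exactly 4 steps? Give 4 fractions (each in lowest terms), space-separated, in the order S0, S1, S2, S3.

Answer: 44813/151875 4343/30375 14459/50625 2798/10125

Derivation:
Propagating the distribution step by step (d_{t+1} = d_t * P):
d_0 = (S0=1/3, S1=1/3, S2=1/3, S3=0)
  d_1[S0] = 1/3*4/15 + 1/3*1/5 + 1/3*1/5 + 0*7/15 = 2/9
  d_1[S1] = 1/3*1/5 + 1/3*1/15 + 1/3*2/15 + 0*2/15 = 2/15
  d_1[S2] = 1/3*1/5 + 1/3*2/5 + 1/3*4/15 + 0*1/3 = 13/45
  d_1[S3] = 1/3*1/3 + 1/3*1/3 + 1/3*2/5 + 0*1/15 = 16/45
d_1 = (S0=2/9, S1=2/15, S2=13/45, S3=16/45)
  d_2[S0] = 2/9*4/15 + 2/15*1/5 + 13/45*1/5 + 16/45*7/15 = 209/675
  d_2[S1] = 2/9*1/5 + 2/15*1/15 + 13/45*2/15 + 16/45*2/15 = 94/675
  d_2[S2] = 2/9*1/5 + 2/15*2/5 + 13/45*4/15 + 16/45*1/3 = 22/75
  d_2[S3] = 2/9*1/3 + 2/15*1/3 + 13/45*2/5 + 16/45*1/15 = 58/225
d_2 = (S0=209/675, S1=94/675, S2=22/75, S3=58/225)
  d_3[S0] = 209/675*4/15 + 94/675*1/5 + 22/75*1/5 + 58/225*7/15 = 586/2025
  d_3[S1] = 209/675*1/5 + 94/675*1/15 + 22/75*2/15 + 58/225*2/15 = 293/2025
  d_3[S2] = 209/675*1/5 + 94/675*2/5 + 22/75*4/15 + 58/225*1/3 = 317/1125
  d_3[S3] = 209/675*1/3 + 94/675*1/3 + 22/75*2/5 + 58/225*1/15 = 959/3375
d_3 = (S0=586/2025, S1=293/2025, S2=317/1125, S3=959/3375)
  d_4[S0] = 586/2025*4/15 + 293/2025*1/5 + 317/1125*1/5 + 959/3375*7/15 = 44813/151875
  d_4[S1] = 586/2025*1/5 + 293/2025*1/15 + 317/1125*2/15 + 959/3375*2/15 = 4343/30375
  d_4[S2] = 586/2025*1/5 + 293/2025*2/5 + 317/1125*4/15 + 959/3375*1/3 = 14459/50625
  d_4[S3] = 586/2025*1/3 + 293/2025*1/3 + 317/1125*2/5 + 959/3375*1/15 = 2798/10125
d_4 = (S0=44813/151875, S1=4343/30375, S2=14459/50625, S3=2798/10125)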